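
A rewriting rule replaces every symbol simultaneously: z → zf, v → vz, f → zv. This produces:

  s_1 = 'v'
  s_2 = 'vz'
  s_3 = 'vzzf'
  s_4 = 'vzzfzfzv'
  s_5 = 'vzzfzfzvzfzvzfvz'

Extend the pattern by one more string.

vzzfzfzvzfzvzfvzzfzvzfvzzfzvvzzf

φ(vzzfzfzvzfzvzfvz) expands symbol-by-symbol to vz zf zf zv zf zv zf vz zf zv zf vz zf zv vz zf; joining the 16 pieces gives the next term.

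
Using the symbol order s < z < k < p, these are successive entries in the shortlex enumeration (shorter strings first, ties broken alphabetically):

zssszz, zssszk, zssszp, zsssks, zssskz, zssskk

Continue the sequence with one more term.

zssskp

Find the rightmost character of zssskk below p, bump it to the next letter, and reset everything to its right to s.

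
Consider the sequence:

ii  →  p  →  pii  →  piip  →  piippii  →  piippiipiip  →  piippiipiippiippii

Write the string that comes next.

This is a Fibonacci-style word recurrence s(k) = s(k−1)·s(k−2): e.g. p·ii = pii.
So term 8 is piippiipiippiippii·piippiipiip.

piippiipiippiippiipiippiipiip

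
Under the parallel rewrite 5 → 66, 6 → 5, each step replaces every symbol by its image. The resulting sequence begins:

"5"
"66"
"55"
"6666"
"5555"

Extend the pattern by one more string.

66666666

Rewriting each symbol of 5555: 5→66, 5→66, 5→66, 5→66, which concatenates to 66 66 66 66.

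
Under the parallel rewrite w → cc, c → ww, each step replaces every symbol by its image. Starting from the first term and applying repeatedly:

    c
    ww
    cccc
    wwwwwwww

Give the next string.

Rewriting each symbol of wwwwwwww: w→cc, w→cc, w→cc, w→cc, w→cc, w→cc, w→cc, w→cc, which concatenates to cc cc cc cc cc cc cc cc.

cccccccccccccccc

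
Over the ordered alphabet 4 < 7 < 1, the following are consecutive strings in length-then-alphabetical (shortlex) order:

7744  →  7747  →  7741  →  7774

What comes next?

7777

Find the rightmost character of 7774 below 1, bump it to the next letter, and reset everything to its right to 4.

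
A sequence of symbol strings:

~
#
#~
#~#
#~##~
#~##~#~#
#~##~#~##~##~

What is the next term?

#~##~#~##~##~#~##~#~#

This is a Fibonacci-style word recurrence s(k) = s(k−1)·s(k−2): e.g. #·~ = #~.
Continuing: #~##~#~##~##~ · #~##~#~# gives term 8.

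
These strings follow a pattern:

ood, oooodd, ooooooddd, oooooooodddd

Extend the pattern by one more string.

ooooooooooddddd

The n-th term is 2n o's then n d's (n = 1, 2, …).
At n = 5 the blocks have lengths 10, 5.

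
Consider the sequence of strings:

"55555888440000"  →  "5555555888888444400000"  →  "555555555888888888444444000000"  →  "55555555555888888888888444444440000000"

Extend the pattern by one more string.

5555555555555888888888888888444444444400000000

Reading off run lengths: 5 runs 5, 7, 9, 11; 8 runs 3, 6, 9, 12; 4 runs 2, 4, 6, 8; 0 runs 4, 5, 6, 7 — each is linear in n (n = 1, 2, …).
At n = 5 the blocks have lengths 13, 15, 10, 8.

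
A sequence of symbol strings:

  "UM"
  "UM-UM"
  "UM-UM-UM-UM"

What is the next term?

Every step duplicates the string with '-' between the halves.
So the next term is two copies of UM-UM-UM-UM with '-' between the halves.

UM-UM-UM-UM-UM-UM-UM-UM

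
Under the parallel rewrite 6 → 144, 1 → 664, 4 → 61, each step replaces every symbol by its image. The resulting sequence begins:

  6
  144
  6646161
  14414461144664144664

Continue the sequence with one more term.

Applying the rule to each of the 20 symbols of 14414461144664144664 gives the pieces 664 61 61 664 61 61 144 664 664 61 61 144 144 61 664 61 61 144 144 61, which concatenate to the answer.

66461616646161144664664616114414461664616114414461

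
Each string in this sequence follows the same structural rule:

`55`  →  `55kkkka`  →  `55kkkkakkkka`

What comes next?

Each term is the previous one with kkkka appended.
Applying this once more to 55kkkkakkkka:

55kkkkakkkkakkkka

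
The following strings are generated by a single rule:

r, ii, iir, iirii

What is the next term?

Each term (from the third on) is the previous term followed by the one before it: term 3 = ii·r = iir.
So term 5 is iirii·iir.

iiriiiir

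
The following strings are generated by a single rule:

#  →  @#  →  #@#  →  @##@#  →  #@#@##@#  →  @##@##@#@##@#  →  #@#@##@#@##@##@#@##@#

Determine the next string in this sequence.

From term 3 onward, concatenate the second-to-last term with the last: #·@# = #@#, @#·#@# = @##@#, …
The next term joins @##@##@#@##@# and #@#@##@#@##@##@#@##@#.

@##@##@#@##@##@#@##@#@##@##@#@##@#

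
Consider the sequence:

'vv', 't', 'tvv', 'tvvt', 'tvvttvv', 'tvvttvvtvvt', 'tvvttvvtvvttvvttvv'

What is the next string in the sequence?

Each term (from the third on) is the previous term followed by the one before it: term 3 = t·vv = tvv.
The next term joins tvvttvvtvvttvvttvv and tvvttvvtvvt.

tvvttvvtvvttvvttvvtvvttvvtvvt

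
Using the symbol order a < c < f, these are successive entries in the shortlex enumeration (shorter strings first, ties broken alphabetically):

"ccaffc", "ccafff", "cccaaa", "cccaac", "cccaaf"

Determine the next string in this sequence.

cccaca

Treat cccaaf as a base-3 numeral over the given alphabet and add one, carrying through any trailing f's.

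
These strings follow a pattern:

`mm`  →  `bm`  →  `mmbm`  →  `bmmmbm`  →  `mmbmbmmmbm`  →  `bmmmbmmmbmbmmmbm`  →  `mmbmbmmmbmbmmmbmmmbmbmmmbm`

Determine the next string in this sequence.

bmmmbmmmbmbmmmbmmmbmbmmmbmbmmmbmmmbmbmmmbm

Each term (from the third on) is the two preceding terms concatenated in order: term 3 = mm·bm = mmbm.
Continuing: bmmmbmmmbmbmmmbm · mmbmbmmmbmbmmmbmmmbmbmmmbm gives term 8.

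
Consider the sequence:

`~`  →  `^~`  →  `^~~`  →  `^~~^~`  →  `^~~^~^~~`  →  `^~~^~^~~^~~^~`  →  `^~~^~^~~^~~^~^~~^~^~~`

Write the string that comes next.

From term 3 onward, concatenate the last term with the second-to-last: ^~·~ = ^~~, ^~~·^~ = ^~~^~, …
So term 8 is ^~~^~^~~^~~^~^~~^~^~~·^~~^~^~~^~~^~.

^~~^~^~~^~~^~^~~^~^~~^~~^~^~~^~~^~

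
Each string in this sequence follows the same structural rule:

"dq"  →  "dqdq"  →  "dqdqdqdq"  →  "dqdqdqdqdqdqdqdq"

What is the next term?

Each string is two copies of the previous one concatenated.
One more doubling of dqdqdqdqdqdqdqdq gives the answer.

dqdqdqdqdqdqdqdqdqdqdqdqdqdqdqdq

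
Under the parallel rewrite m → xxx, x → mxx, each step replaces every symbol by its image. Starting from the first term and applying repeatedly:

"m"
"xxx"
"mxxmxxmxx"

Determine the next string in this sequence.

xxxmxxmxxxxxmxxmxxxxxmxxmxx

Rewriting each symbol of mxxmxxmxx: m→xxx, x→mxx, x→mxx, m→xxx, x→mxx, x→mxx, m→xxx, x→mxx, x→mxx, which concatenates to xxx mxx mxx xxx mxx mxx xxx mxx mxx.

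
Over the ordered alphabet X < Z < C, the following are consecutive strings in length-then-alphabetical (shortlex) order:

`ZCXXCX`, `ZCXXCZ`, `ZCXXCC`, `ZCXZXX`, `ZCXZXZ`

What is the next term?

ZCXZXC

Treat ZCXZXZ as a base-3 numeral over the given alphabet and add one, carrying through any trailing C's.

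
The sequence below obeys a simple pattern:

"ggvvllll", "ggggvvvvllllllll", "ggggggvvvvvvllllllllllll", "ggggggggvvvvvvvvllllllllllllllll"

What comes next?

ggggggggggvvvvvvvvvvllllllllllllllllllll

Term n consists of 2n g's, followed by 2n v's, followed by 4n l's (n = 1, 2, …).
At n = 5 the blocks have lengths 10, 10, 20.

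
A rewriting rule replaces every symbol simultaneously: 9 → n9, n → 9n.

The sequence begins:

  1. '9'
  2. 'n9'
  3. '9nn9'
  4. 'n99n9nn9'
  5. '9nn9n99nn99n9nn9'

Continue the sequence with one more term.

Rewriting the 16 symbols of 9nn9n99nn99n9nn9 one by one yields n9 9n 9n n9 9n n9 n9 9n 9n n9 n9 9n n9 9n 9n n9; concatenated:

n99n9nn99nn9n99n9nn9n99nn99n9nn9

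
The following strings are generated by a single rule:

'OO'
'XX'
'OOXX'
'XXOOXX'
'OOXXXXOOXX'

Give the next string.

This is a Fibonacci-style word recurrence s(k) = s(k−2)·s(k−1): e.g. OO·XX = OOXX.
Continuing: XXOOXX · OOXXXXOOXX gives term 6.

XXOOXXOOXXXXOOXX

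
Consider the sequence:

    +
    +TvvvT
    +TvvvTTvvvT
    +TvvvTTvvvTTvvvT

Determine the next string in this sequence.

Each term is the previous one with TvvvT appended.
One more step from +TvvvTTvvvTTvvvT gives the answer.

+TvvvTTvvvTTvvvTTvvvT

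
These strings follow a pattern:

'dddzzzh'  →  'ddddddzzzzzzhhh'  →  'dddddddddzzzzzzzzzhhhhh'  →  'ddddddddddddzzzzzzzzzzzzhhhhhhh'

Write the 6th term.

Each string has the form d^{3n} z^{3n} h^{2n-1} (n = 1, 2, …).
Setting n = 6 gives 18, 18, 11 characters in each block.

ddddddddddddddddddzzzzzzzzzzzzzzzzzzhhhhhhhhhhh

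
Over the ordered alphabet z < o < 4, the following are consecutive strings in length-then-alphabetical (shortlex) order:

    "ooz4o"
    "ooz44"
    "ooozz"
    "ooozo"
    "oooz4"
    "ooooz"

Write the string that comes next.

Treat ooooz as a base-3 numeral over the given alphabet and add one, carrying through any trailing 4's.

ooooo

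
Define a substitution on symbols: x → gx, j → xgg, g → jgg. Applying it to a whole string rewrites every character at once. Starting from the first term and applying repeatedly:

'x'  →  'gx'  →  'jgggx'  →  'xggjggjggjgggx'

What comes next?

Rewriting the 14 symbols of xggjggjggjgggx one by one yields gx jgg jgg xgg jgg jgg xgg jgg jgg xgg jgg jgg jgg gx; concatenated:

gxjggjggxggjggjggxggjggjggxggjggjggjgggx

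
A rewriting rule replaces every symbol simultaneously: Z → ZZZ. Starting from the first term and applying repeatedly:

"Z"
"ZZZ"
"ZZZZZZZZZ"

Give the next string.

ZZZZZZZZZZZZZZZZZZZZZZZZZZZ

Expanding ZZZZZZZZZ: Z→ZZZ, Z→ZZZ, Z→ZZZ, Z→ZZZ, Z→ZZZ, Z→ZZZ, Z→ZZZ, Z→ZZZ, Z→ZZZ. Concatenated: ZZZ ZZZ ZZZ ZZZ ZZZ ZZZ ZZZ ZZZ ZZZ.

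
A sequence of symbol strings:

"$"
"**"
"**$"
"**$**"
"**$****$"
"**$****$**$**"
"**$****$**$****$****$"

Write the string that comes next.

**$****$**$****$****$**$****$**$**

Each term (from the third on) is the previous term followed by the one before it: term 3 = **·$ = **$.
The next term joins **$****$**$****$****$ and **$****$**$**.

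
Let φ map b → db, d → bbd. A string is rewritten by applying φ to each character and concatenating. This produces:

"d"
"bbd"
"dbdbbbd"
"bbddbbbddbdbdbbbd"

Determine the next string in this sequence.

Rewriting the 17 symbols of bbddbbbddbdbdbbbd one by one yields db db bbd bbd db db db bbd bbd db bbd db bbd db db db bbd; concatenated:

dbdbbbdbbddbdbdbbbdbbddbbbddbbbddbdbdbbbd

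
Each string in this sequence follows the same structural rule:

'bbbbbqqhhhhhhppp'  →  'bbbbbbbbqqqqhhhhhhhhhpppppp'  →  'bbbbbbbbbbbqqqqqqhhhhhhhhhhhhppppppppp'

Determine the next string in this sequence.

bbbbbbbbbbbbbbqqqqqqqqhhhhhhhhhhhhhhhpppppppppppp

Term n consists of 3n+2 b's, followed by 2n q's, followed by 3n+3 h's, followed by 3n p's (n = 1, 2, …).
For the next term, n = 4, so the run lengths are 14, 8, 15, 12.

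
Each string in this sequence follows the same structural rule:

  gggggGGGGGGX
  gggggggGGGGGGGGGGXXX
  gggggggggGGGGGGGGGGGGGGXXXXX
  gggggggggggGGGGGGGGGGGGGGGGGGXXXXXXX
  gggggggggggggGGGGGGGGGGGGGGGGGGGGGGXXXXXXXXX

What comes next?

gggggggggggggggGGGGGGGGGGGGGGGGGGGGGGGGGGXXXXXXXXXXX

Each string has the form g^{2n+3} G^{4n+2} X^{2n-1} (n = 1, 2, …).
At n = 6 the blocks have lengths 15, 26, 11.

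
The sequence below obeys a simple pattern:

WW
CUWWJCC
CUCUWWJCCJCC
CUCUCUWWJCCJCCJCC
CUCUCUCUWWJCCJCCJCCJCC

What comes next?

Every step adds CU to the front and JCC to the end of the previous string.
So the next term is CU·CUCUCUCUWWJCCJCCJCCJCC·JCC.

CUCUCUCUCUWWJCCJCCJCCJCCJCC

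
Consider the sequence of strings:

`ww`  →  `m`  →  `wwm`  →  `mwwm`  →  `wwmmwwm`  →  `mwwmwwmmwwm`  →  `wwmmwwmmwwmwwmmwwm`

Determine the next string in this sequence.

mwwmwwmmwwmwwmmwwmmwwmwwmmwwm

From term 3 onward, concatenate the second-to-last term with the last: ww·m = wwm, m·wwm = mwwm, …
So term 8 is mwwmwwmmwwm·wwmmwwmmwwmwwmmwwm.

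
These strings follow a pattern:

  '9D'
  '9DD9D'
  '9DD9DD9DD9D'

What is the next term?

Every step duplicates the string with 'D' between the halves.
Doubling 9DD9DD9DD9D with 'D' between the halves:

9DD9DD9DD9DD9DD9DD9DD9D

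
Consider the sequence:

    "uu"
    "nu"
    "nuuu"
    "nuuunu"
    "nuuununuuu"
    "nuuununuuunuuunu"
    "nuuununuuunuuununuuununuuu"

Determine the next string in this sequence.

Each term (from the third on) is the previous term followed by the one before it: term 3 = nu·uu = nuuu.
The next term joins nuuununuuunuuununuuununuuu and nuuununuuunuuunu.

nuuununuuunuuununuuununuuunuuununuuunuuunu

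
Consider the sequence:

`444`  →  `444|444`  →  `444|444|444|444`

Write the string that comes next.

444|444|444|444|444|444|444|444

Every step duplicates the string with '|' between the halves.
One more doubling of 444|444|444|444 gives the answer.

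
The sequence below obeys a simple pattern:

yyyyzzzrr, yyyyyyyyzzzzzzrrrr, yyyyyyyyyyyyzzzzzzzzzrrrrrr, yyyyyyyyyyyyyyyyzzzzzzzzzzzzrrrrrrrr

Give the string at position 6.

Term n consists of 4n y's, followed by 3n z's, followed by 2n r's (n = 1, 2, …).
At n = 6 the blocks have lengths 24, 18, 12.

yyyyyyyyyyyyyyyyyyyyyyyyzzzzzzzzzzzzzzzzzzrrrrrrrrrrrr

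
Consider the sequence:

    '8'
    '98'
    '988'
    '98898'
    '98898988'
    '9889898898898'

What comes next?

From term 3 onward, concatenate the last term with the second-to-last: 98·8 = 988, 988·98 = 98898, …
So term 7 is 9889898898898·98898988.

988989889889898898988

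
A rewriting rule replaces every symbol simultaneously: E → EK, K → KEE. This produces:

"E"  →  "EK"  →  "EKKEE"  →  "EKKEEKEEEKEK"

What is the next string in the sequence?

Rewriting each symbol of EKKEEKEEEKEK: E→EK, K→KEE, K→KEE, E→EK, E→EK, K→KEE, E→EK, E→EK, E→EK, K→KEE, E→EK, K→KEE, which concatenates to EK KEE KEE EK EK KEE EK EK EK KEE EK KEE.

EKKEEKEEEKEKKEEEKEKEKKEEEKKEE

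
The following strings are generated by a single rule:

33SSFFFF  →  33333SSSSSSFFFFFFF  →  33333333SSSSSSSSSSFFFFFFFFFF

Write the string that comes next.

Reading off run lengths: 3 runs 2, 5, 8; S runs 2, 6, 10; F runs 4, 7, 10 — each is linear in n (n = 1, 2, …).
At n = 4 the blocks have lengths 11, 14, 13.

33333333333SSSSSSSSSSSSSSFFFFFFFFFFFFF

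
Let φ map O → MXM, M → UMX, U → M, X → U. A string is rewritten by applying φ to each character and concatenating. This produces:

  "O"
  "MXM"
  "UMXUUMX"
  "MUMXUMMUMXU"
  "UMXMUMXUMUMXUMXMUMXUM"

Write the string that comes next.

MUMXUUMXMUMXUMUMXMUMXUMUMXUUMXMUMXUMUMX

Applying the rule to each of the 21 symbols of UMXMUMXUMUMXUMXMUMXUM gives the pieces M UMX U UMX M UMX U M UMX M UMX U M UMX U UMX M UMX U M UMX, which concatenate to the answer.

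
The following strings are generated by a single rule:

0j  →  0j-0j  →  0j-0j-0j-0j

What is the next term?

Every step duplicates the string with '-' between the halves.
So the next term is two copies of 0j-0j-0j-0j with '-' between the halves.

0j-0j-0j-0j-0j-0j-0j-0j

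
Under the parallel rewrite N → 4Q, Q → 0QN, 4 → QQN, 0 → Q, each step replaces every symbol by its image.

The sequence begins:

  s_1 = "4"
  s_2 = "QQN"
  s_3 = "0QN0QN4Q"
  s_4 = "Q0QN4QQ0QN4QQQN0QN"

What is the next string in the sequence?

Rewriting the 18 symbols of Q0QN4QQ0QN4QQQN0QN one by one yields 0QN Q 0QN 4Q QQN 0QN 0QN Q 0QN 4Q QQN 0QN 0QN 0QN 4Q Q 0QN 4Q; concatenated:

0QNQ0QN4QQQN0QN0QNQ0QN4QQQN0QN0QN0QN4QQ0QN4Q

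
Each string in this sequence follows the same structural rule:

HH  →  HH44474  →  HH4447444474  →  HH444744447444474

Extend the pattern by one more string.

The strings grow by a fixed suffix 44474 each time.
One more step from HH444744447444474 gives the answer.

HH44474444744447444474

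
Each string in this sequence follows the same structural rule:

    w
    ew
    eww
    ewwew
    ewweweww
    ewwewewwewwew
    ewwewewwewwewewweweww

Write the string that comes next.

ewwewewwewwewewwewewwewwewewwewwew

From term 3 onward, concatenate the last term with the second-to-last: ew·w = eww, eww·ew = ewwew, …
The next term joins ewwewewwewwewewweweww and ewwewewwewwew.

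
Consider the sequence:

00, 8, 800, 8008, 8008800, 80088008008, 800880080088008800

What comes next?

Each term (from the third on) is the previous term followed by the one before it: term 3 = 8·00 = 800.
The next term joins 800880080088008800 and 80088008008.

80088008008800880080088008008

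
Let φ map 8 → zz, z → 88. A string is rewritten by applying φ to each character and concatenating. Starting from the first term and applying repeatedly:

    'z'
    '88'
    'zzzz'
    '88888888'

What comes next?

zzzzzzzzzzzzzzzz

Expanding 88888888: 8→zz, 8→zz, 8→zz, 8→zz, 8→zz, 8→zz, 8→zz, 8→zz. Concatenated: zz zz zz zz zz zz zz zz.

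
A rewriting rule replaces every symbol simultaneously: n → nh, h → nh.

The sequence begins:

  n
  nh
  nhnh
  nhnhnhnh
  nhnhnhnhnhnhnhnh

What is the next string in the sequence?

Rewriting the 16 symbols of nhnhnhnhnhnhnhnh one by one yields nh nh nh nh nh nh nh nh nh nh nh nh nh nh nh nh; concatenated:

nhnhnhnhnhnhnhnhnhnhnhnhnhnhnhnh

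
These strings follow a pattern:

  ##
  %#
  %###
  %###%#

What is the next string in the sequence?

%###%#%###

Each term (from the third on) is the previous term followed by the one before it: term 3 = %#·## = %###.
So term 5 is %###%#·%###.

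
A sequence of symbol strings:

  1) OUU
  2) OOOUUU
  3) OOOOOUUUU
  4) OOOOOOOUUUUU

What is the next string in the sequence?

OOOOOOOOOUUUUUU

Reading off run lengths: O runs 1, 3, 5, 7; U runs 2, 3, 4, 5 — each is linear in n (n = 1, 2, …).
For the next term, n = 5, so the run lengths are 9, 6.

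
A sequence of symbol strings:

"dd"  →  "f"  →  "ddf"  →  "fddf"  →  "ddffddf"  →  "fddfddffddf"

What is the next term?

ddffddffddfddffddf

From term 3 onward, concatenate the second-to-last term with the last: dd·f = ddf, f·ddf = fddf, …
Continuing: ddffddf · fddfddffddf gives term 7.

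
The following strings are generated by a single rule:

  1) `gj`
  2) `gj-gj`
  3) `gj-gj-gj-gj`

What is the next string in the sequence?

Each string is two copies of the previous one joined by '-'.
So the next term is two copies of gj-gj-gj-gj with '-' between the halves.

gj-gj-gj-gj-gj-gj-gj-gj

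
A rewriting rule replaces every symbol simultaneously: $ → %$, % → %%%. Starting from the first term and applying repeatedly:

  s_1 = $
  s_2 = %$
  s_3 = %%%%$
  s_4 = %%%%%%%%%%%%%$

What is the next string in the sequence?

%%%%%%%%%%%%%%%%%%%%%%%%%%%%%%%%%%%%%%%%$

φ(%%%%%%%%%%%%%$) expands symbol-by-symbol to %%% %%% %%% %%% %%% %%% %%% %%% %%% %%% %%% %%% %%% %$; joining the 14 pieces gives the next term.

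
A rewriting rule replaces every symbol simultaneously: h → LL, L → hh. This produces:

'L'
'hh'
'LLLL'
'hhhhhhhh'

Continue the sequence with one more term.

Apply φ to hhhhhhhh symbol by symbol: h→LL, h→LL, h→LL, h→LL, h→LL, h→LL, h→LL, h→LL; joined: LL LL LL LL LL LL LL LL.

LLLLLLLLLLLLLLLL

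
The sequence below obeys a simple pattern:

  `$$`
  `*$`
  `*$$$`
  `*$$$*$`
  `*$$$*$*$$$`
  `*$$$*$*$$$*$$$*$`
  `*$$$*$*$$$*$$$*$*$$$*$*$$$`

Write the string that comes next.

*$$$*$*$$$*$$$*$*$$$*$*$$$*$$$*$*$$$*$$$*$

Each term (from the third on) is the previous term followed by the one before it: term 3 = *$·$$ = *$$$.
So term 8 is *$$$*$*$$$*$$$*$*$$$*$*$$$·*$$$*$*$$$*$$$*$.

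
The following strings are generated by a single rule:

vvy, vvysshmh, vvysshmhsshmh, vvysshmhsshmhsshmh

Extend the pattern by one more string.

The strings grow by a fixed suffix sshmh each time.
One more step from vvysshmhsshmhsshmh gives the answer.

vvysshmhsshmhsshmhsshmh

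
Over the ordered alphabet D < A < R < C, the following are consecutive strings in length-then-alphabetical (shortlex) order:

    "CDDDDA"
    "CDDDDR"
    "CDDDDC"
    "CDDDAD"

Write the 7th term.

CDDDAC

Stepping forward 3 times from CDDDAD: CDDDAD → CDDDAA → CDDDAR, then the target.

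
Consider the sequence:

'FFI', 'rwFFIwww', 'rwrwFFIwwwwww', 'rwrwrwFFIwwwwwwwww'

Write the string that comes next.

rwrwrwrwFFIwwwwwwwwwwww

Each term wraps the previous one in rw on the left and www on the right.
So the next term is rw·rwrwrwFFIwwwwwwwww·www.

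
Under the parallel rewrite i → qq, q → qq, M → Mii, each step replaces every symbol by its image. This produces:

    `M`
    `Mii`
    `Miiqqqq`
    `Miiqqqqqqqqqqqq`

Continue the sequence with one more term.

Rewriting the 15 symbols of Miiqqqqqqqqqqqq one by one yields Mii qq qq qq qq qq qq qq qq qq qq qq qq qq qq; concatenated:

Miiqqqqqqqqqqqqqqqqqqqqqqqqqqqq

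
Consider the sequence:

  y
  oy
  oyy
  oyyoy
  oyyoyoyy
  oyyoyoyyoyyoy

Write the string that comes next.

oyyoyoyyoyyoyoyyoyoyy

From term 3 onward, concatenate the last term with the second-to-last: oy·y = oyy, oyy·oy = oyyoy, …
The next term joins oyyoyoyyoyyoy and oyyoyoyy.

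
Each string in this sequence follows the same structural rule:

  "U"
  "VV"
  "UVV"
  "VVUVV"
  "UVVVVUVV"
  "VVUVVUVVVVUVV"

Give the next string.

UVVVVUVVVVUVVUVVVVUVV

From term 3 onward, concatenate the second-to-last term with the last: U·VV = UVV, VV·UVV = VVUVV, …
Continuing: UVVVVUVV · VVUVVUVVVVUVV gives term 7.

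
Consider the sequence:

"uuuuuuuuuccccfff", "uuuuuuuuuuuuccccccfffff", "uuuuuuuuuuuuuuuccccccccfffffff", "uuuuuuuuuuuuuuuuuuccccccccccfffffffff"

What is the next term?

uuuuuuuuuuuuuuuuuuuuuccccccccccccfffffffffff

Term n consists of 3n+3 u's, followed by 2n c's, followed by 2n-1 f's, where the shown terms are n = 2, 3, 4, 5.
Setting n = 6 gives 21, 12, 11 characters in each block.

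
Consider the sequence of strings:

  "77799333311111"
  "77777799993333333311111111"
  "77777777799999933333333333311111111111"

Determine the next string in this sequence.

Term n consists of 3n 7's, followed by 2n 9's, followed by 4n 3's, followed by 3n+2 1's (n = 1, 2, …).
At n = 4 the blocks have lengths 12, 8, 16, 14.

77777777777799999999333333333333333311111111111111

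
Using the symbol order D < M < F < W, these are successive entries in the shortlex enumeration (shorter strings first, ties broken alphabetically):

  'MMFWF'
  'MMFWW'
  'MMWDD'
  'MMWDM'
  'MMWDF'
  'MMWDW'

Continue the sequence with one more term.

The successor of MMWDW increments the rightmost position that isn't already W and resets every position after it to D.

MMWMD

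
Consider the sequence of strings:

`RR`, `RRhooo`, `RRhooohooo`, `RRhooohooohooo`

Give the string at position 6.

The strings grow by a fixed suffix hooo each time.
From RRhooohooohooo, 2 further steps: RRhooohooohooo → RRhooohooohooohooo → (answer).

RRhooohooohooohooohooo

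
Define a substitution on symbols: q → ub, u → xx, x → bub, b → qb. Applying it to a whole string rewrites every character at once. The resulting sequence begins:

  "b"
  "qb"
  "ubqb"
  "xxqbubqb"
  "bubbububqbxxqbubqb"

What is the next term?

φ(bubbububqbxxqbubqb) expands symbol-by-symbol to qb xx qb qb xx qb xx qb ub qb bub bub ub qb xx qb ub qb; joining the 18 pieces gives the next term.

qbxxqbqbxxqbxxqbubqbbubbububqbxxqbubqb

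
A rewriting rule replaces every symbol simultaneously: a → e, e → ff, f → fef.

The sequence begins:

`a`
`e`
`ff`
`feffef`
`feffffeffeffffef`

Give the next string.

Rewriting the 16 symbols of feffffeffeffffef one by one yields fef ff fef fef fef fef ff fef fef ff fef fef fef fef ff fef; concatenated:

feffffeffeffeffeffffeffeffffeffeffeffeffffef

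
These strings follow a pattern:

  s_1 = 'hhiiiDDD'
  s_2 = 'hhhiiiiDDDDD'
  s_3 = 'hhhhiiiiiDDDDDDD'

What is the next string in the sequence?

Term n consists of n h's, followed by n+1 i's, followed by 2n-1 D's, where the shown terms are n = 2, 3, 4.
For the next term, n = 5, so the run lengths are 5, 6, 9.

hhhhhiiiiiiDDDDDDDDD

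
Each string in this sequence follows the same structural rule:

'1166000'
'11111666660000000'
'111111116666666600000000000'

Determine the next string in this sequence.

1111111111166666666666000000000000000

Each string has the form 1^{3n-1} 6^{3n-1} 0^{4n-1} (n = 1, 2, …).
For the next term, n = 4, so the run lengths are 11, 11, 15.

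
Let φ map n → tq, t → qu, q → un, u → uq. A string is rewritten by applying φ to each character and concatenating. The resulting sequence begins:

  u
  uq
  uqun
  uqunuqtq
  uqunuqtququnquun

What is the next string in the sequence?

uqunuqtququnquunuqunuqtqunuquqtq

φ(uqunuqtququnquun) expands symbol-by-symbol to uq un uq tq uq un qu un uq un uq tq un uq uq tq; joining the 16 pieces gives the next term.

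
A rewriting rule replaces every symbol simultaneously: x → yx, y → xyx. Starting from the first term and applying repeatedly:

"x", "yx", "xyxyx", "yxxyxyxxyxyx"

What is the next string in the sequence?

Rewriting each symbol of yxxyxyxxyxyx: y→xyx, x→yx, x→yx, y→xyx, x→yx, y→xyx, x→yx, x→yx, y→xyx, x→yx, y→xyx, x→yx, which concatenates to xyx yx yx xyx yx xyx yx yx xyx yx xyx yx.

xyxyxyxxyxyxxyxyxyxxyxyxxyxyx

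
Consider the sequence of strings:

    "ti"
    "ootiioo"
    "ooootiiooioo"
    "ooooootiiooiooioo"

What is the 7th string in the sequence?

ooooooooooootiiooiooiooiooiooioo

Every step adds oo to the front and ioo to the end of the previous string.
From ooooootiiooiooioo, 3 further steps: ooooootiiooiooioo → ooooooootiiooiooiooioo → ooooooooootiiooiooiooiooioo → (answer).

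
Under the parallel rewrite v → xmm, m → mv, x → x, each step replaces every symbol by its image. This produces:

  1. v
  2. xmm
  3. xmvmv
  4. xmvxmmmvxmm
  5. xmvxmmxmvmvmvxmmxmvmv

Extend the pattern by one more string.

Rewriting the 21 symbols of xmvxmmxmvmvmvxmmxmvmv one by one yields x mv xmm x mv mv x mv xmm mv xmm mv xmm x mv mv x mv xmm mv xmm; concatenated:

xmvxmmxmvmvxmvxmmmvxmmmvxmmxmvmvxmvxmmmvxmm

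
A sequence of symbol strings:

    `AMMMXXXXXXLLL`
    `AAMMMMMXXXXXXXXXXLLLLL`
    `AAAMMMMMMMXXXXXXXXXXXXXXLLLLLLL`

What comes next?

AAAAMMMMMMMMMXXXXXXXXXXXXXXXXXXLLLLLLLLL

Term n consists of n A's, followed by 2n+1 M's, followed by 4n+2 X's, followed by 2n+1 L's (n = 1, 2, …).
For the next term, n = 4, so the run lengths are 4, 9, 18, 9.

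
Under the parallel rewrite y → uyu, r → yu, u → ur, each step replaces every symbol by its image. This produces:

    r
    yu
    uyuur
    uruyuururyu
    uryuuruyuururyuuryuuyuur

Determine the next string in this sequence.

φ(uryuuruyuururyuuryuuyuur) expands symbol-by-symbol to ur yu uyu ur ur yu ur uyu ur ur yu ur yu uyu ur ur yu uyu ur ur uyu ur ur yu; joining the 24 pieces gives the next term.

uryuuyuururyuuruyuururyuuryuuyuururyuuyuururuyuururyu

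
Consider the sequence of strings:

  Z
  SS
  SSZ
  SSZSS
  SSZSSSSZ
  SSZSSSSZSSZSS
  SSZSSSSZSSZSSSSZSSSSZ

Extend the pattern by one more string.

SSZSSSSZSSZSSSSZSSSSZSSZSSSSZSSZSS

This is a Fibonacci-style word recurrence s(k) = s(k−1)·s(k−2): e.g. SS·Z = SSZ.
Continuing: SSZSSSSZSSZSSSSZSSSSZ · SSZSSSSZSSZSS gives term 8.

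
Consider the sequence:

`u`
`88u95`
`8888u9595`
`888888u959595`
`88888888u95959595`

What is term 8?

88888888888888u95959595959595

s(k+1) = 88·s(k)·95, so each term gains 88 as a prefix and 95 as a suffix.
From 88888888u95959595, 3 further steps: 88888888u95959595 → 8888888888u9595959595 → 888888888888u959595959595 → (answer).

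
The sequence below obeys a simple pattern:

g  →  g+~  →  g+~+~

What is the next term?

g+~+~+~

The strings grow by a fixed suffix +~ each time.
One more step from g+~+~ gives the answer.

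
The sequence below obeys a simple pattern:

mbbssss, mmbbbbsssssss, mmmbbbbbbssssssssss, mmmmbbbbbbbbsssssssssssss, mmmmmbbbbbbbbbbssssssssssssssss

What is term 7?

Term n consists of n m's, followed by 2n b's, followed by 3n+1 s's (n = 1, 2, …).
For term 7, n = 7, so the run lengths are 7, 14, 22.

mmmmmmmbbbbbbbbbbbbbbssssssssssssssssssssss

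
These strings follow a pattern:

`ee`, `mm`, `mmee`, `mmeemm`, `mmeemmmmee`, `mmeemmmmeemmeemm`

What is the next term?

From term 3 onward, concatenate the last term with the second-to-last: mm·ee = mmee, mmee·mm = mmeemm, …
The next term joins mmeemmmmeemmeemm and mmeemmmmee.

mmeemmmmeemmeemmmmeemmmmee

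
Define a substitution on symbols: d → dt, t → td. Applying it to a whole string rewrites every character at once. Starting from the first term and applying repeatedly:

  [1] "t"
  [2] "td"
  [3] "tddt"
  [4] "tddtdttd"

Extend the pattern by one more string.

tddtdttddttdtddt

Expanding tddtdttd: t→td, d→dt, d→dt, t→td, d→dt, t→td, t→td, d→dt. Concatenated: td dt dt td dt td td dt.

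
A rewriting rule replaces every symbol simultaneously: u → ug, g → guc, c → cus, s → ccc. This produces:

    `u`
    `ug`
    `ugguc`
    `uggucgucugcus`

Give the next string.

Rewriting the 13 symbols of uggucgucugcus one by one yields ug guc guc ug cus guc ug cus ug guc cus ug ccc; concatenated:

uggucgucugcusgucugcusugguccusugccc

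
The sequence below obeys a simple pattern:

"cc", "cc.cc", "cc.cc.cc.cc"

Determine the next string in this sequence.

s(k+1) = s(k)·.·s(k) — each term doubles the last with '.' between the halves.
Doubling cc.cc.cc.cc with '.' between the halves:

cc.cc.cc.cc.cc.cc.cc.cc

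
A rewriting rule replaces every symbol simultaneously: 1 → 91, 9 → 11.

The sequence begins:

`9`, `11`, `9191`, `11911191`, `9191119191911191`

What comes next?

Rewriting the 16 symbols of 9191119191911191 one by one yields 11 91 11 91 91 91 11 91 11 91 11 91 91 91 11 91; concatenated:

11911191919111911191119191911191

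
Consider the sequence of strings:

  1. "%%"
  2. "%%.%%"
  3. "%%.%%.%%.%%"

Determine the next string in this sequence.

%%.%%.%%.%%.%%.%%.%%.%%

s(k+1) = s(k)·.·s(k) — each term doubles the last with '.' between the halves.
One more doubling of %%.%%.%%.%% gives the answer.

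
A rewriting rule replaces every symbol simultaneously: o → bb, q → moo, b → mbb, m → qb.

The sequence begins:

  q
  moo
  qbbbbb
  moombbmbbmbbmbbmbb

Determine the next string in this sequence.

qbbbbbqbmbbmbbqbmbbmbbqbmbbmbbqbmbbmbbqbmbbmbb

Replace each of the 18 characters of moombbmbbmbbmbbmbb in place — qb bb bb qb mbb mbb qb mbb mbb qb mbb mbb qb mbb mbb qb mbb mbb — and concatenate.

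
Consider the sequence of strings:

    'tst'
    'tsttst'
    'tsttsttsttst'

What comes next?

tsttsttsttsttsttsttsttst

s(k+1) = s(k)·s(k) — each term doubles the last.
So the next term is two copies of tsttsttsttst.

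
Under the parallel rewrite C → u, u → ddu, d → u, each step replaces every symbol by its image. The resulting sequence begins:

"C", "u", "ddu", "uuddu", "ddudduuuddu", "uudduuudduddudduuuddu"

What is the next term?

ddudduuudduddudduuudduuudduuudduddudduuuddu

Applying the rule to each of the 21 symbols of uudduuudduddudduuuddu gives the pieces ddu ddu u u ddu ddu ddu u u ddu u u ddu u u ddu ddu ddu u u ddu, which concatenate to the answer.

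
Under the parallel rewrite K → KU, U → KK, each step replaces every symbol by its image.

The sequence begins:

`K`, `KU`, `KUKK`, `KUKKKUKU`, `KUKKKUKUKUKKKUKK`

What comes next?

KUKKKUKUKUKKKUKKKUKKKUKUKUKKKUKU

Applying the rule to each of the 16 symbols of KUKKKUKUKUKKKUKK gives the pieces KU KK KU KU KU KK KU KK KU KK KU KU KU KK KU KU, which concatenate to the answer.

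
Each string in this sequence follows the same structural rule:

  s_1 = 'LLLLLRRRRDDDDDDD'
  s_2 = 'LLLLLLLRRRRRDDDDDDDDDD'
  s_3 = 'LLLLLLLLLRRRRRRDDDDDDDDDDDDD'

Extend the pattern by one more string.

LLLLLLLLLLLRRRRRRRDDDDDDDDDDDDDDDD

Each string has the form L^{2n-1} R^{n+1} D^{3n-2}, where the shown terms are n = 3, 4, 5.
For the next term, n = 6, so the run lengths are 11, 7, 16.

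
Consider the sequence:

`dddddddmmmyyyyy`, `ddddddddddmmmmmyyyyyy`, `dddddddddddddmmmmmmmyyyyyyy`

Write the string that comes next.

ddddddddddddddddmmmmmmmmmyyyyyyyy

Reading off run lengths: d runs 7, 10, 13; m runs 3, 5, 7; y runs 5, 6, 7 — each is linear in n, where the shown terms are n = 2, 3, 4.
At n = 5 the blocks have lengths 16, 9, 8.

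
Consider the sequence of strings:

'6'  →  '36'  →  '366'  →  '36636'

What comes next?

36636366

This is a Fibonacci-style word recurrence s(k) = s(k−1)·s(k−2): e.g. 36·6 = 366.
Continuing: 36636 · 366 gives term 5.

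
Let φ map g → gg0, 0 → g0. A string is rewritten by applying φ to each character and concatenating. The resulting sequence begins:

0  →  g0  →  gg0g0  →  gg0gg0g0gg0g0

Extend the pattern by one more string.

gg0gg0g0gg0gg0g0gg0g0gg0gg0g0gg0g0

Replace each of the 13 characters of gg0gg0g0gg0g0 in place — gg0 gg0 g0 gg0 gg0 g0 gg0 g0 gg0 gg0 g0 gg0 g0 — and concatenate.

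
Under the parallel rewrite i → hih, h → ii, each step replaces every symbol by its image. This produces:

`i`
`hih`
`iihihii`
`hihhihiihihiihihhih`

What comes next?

iihihiiiihihiihihhihiihihiihihhihiihihiiiihihii

Replace each of the 19 characters of hihhihiihihiihihhih in place — ii hih ii ii hih ii hih hih ii hih ii hih hih ii hih ii ii hih ii — and concatenate.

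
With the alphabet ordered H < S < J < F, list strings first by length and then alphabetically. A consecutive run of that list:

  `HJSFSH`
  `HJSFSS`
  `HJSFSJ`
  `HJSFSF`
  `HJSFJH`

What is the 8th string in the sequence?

Continuing the enumeration 3 steps past HJSFJH: HJSFJH → HJSFJS → HJSFJJ → (answer).

HJSFJF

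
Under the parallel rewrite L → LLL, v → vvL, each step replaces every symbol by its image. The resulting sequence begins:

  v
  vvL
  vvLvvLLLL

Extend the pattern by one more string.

vvLvvLLLLvvLvvLLLLLLLLLLLLL

Rewriting each symbol of vvLvvLLLL: v→vvL, v→vvL, L→LLL, v→vvL, v→vvL, L→LLL, L→LLL, L→LLL, L→LLL, which concatenates to vvL vvL LLL vvL vvL LLL LLL LLL LLL.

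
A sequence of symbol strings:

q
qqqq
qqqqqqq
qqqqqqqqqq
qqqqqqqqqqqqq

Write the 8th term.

qqqqqqqqqqqqqqqqqqqqqq

Every step adds qqq to the end: s(k+1) = s(k)·qqq.
From qqqqqqqqqqqqq, 3 further steps: qqqqqqqqqqqqq → qqqqqqqqqqqqqqqq → qqqqqqqqqqqqqqqqqqq → (answer).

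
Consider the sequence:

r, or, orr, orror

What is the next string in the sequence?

From term 3 onward, concatenate the last term with the second-to-last: or·r = orr, orr·or = orror, …
So term 5 is orror·orr.

orrororr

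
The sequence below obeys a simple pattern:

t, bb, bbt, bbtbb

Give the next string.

bbtbbbbt

This is a Fibonacci-style word recurrence s(k) = s(k−1)·s(k−2): e.g. bb·t = bbt.
Continuing: bbtbb · bbt gives term 5.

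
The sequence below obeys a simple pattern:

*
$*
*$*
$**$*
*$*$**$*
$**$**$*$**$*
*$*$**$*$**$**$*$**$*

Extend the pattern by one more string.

This is a Fibonacci-style word recurrence s(k) = s(k−2)·s(k−1): e.g. *·$* = *$*.
Continuing: $**$**$*$**$* · *$*$**$*$**$**$*$**$* gives term 8.

$**$**$*$**$**$*$**$*$**$**$*$**$*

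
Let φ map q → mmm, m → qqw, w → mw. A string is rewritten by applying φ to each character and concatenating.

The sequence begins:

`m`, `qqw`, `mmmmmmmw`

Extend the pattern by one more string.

Rewriting each symbol of mmmmmmmw: m→qqw, m→qqw, m→qqw, m→qqw, m→qqw, m→qqw, m→qqw, w→mw, which concatenates to qqw qqw qqw qqw qqw qqw qqw mw.

qqwqqwqqwqqwqqwqqwqqwmw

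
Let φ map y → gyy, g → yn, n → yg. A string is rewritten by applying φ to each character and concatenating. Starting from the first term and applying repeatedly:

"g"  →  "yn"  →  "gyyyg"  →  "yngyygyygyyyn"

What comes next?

gyyygyngyygyyyngyygyyyngyygyygyyyg

Replace each of the 13 characters of yngyygyygyyyn in place — gyy yg yn gyy gyy yn gyy gyy yn gyy gyy gyy yg — and concatenate.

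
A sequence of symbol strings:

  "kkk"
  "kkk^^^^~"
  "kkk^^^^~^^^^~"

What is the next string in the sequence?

kkk^^^^~^^^^~^^^^~

Every step adds ^^^^~ to the end: s(k+1) = s(k)·^^^^~.
One more step from kkk^^^^~^^^^~ gives the answer.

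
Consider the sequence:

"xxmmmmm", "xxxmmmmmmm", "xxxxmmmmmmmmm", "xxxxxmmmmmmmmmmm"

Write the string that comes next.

Each string has the form x^{n} m^{2n+1}, where the shown terms are n = 2, 3, 4, 5.
At n = 6 the blocks have lengths 6, 13.

xxxxxxmmmmmmmmmmmmm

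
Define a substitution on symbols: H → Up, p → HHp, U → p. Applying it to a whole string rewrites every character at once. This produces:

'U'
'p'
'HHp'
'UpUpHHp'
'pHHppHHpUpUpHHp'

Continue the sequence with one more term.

HHpUpUpHHpHHpUpUpHHppHHppHHpUpUpHHp

Replace each of the 15 characters of pHHppHHpUpUpHHp in place — HHp Up Up HHp HHp Up Up HHp p HHp p HHp Up Up HHp — and concatenate.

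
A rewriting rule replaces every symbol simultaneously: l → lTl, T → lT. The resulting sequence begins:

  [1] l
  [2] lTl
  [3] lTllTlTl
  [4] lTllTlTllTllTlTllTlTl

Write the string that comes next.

Rewriting the 21 symbols of lTllTlTllTllTlTllTlTl one by one yields lTl lT lTl lTl lT lTl lT lTl lTl lT lTl lTl lT lTl lT lTl lTl lT lTl lT lTl; concatenated:

lTllTlTllTllTlTllTlTllTllTlTllTllTlTllTlTllTllTlTllTlTl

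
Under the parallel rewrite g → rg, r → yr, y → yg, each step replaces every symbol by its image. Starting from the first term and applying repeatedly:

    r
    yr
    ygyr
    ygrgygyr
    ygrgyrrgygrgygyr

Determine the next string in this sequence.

Rewriting the 16 symbols of ygrgyrrgygrgygyr one by one yields yg rg yr rg yg yr yr rg yg rg yr rg yg rg yg yr; concatenated:

ygrgyrrgygyryrrgygrgyrrgygrgygyr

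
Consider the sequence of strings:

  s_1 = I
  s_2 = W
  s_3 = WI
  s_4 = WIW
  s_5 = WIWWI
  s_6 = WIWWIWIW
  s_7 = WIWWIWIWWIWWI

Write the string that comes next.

This is a Fibonacci-style word recurrence s(k) = s(k−1)·s(k−2): e.g. W·I = WI.
Continuing: WIWWIWIWWIWWI · WIWWIWIW gives term 8.

WIWWIWIWWIWWIWIWWIWIW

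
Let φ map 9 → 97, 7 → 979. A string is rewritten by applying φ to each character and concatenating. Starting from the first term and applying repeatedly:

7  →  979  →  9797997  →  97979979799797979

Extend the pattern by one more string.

97979979799797979979799797979979799797997

φ(97979979799797979) expands symbol-by-symbol to 97 979 97 979 97 97 979 97 979 97 97 979 97 979 97 979 97; joining the 17 pieces gives the next term.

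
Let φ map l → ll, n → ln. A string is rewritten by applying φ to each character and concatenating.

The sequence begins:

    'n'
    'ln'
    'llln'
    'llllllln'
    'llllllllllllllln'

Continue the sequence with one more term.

Replace each of the 16 characters of llllllllllllllln in place — ll ll ll ll ll ll ll ll ll ll ll ll ll ll ll ln — and concatenate.

llllllllllllllllllllllllllllllln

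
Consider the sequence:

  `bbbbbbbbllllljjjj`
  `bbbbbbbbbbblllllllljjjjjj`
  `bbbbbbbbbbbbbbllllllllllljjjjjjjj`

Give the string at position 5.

bbbbbbbbbbbbbbbbbbbbllllllllllllllllljjjjjjjjjjjj

The n-th term is 3n+2 b's then 3n-1 l's then 2n j's, where the shown terms are n = 2, 3, 4.
Setting n = 6 gives 20, 17, 12 characters in each block.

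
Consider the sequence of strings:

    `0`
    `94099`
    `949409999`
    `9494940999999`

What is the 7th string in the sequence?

9494949494940999999999999

Every step adds 94 to the front and 99 to the end of the previous string.
From 9494940999999, 3 further steps: 9494940999999 → 94949494099999999 → 949494949409999999999 → (answer).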